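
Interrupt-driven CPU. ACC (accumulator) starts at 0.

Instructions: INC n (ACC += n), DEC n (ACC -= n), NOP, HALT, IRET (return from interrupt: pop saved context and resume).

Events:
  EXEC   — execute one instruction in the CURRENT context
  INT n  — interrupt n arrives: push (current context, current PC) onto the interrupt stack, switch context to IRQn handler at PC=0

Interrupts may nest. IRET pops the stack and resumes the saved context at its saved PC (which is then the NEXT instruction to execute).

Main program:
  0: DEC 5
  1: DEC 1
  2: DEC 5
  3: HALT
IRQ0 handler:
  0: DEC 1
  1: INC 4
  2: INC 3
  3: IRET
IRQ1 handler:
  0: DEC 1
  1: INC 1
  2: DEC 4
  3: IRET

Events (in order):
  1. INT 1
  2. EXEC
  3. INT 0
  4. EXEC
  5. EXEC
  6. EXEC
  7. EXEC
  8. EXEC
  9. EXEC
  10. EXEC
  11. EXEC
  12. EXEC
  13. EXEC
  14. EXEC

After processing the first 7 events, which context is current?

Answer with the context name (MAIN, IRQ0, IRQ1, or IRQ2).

Event 1 (INT 1): INT 1 arrives: push (MAIN, PC=0), enter IRQ1 at PC=0 (depth now 1)
Event 2 (EXEC): [IRQ1] PC=0: DEC 1 -> ACC=-1
Event 3 (INT 0): INT 0 arrives: push (IRQ1, PC=1), enter IRQ0 at PC=0 (depth now 2)
Event 4 (EXEC): [IRQ0] PC=0: DEC 1 -> ACC=-2
Event 5 (EXEC): [IRQ0] PC=1: INC 4 -> ACC=2
Event 6 (EXEC): [IRQ0] PC=2: INC 3 -> ACC=5
Event 7 (EXEC): [IRQ0] PC=3: IRET -> resume IRQ1 at PC=1 (depth now 1)

Answer: IRQ1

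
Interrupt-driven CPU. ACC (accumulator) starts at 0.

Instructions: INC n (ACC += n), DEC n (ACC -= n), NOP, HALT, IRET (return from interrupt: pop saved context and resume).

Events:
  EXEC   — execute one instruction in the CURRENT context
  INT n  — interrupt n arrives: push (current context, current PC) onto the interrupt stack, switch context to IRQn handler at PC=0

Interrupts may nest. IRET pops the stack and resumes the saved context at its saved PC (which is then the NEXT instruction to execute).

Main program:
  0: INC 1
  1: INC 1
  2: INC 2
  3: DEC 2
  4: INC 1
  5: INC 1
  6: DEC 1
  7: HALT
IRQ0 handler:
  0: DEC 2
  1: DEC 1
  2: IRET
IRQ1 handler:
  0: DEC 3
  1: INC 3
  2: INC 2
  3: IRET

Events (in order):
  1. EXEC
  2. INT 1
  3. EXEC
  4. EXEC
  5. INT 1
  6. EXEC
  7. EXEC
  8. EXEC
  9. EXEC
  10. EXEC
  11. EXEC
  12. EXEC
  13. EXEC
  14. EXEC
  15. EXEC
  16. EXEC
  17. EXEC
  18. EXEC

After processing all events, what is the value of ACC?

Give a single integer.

Answer: 7

Derivation:
Event 1 (EXEC): [MAIN] PC=0: INC 1 -> ACC=1
Event 2 (INT 1): INT 1 arrives: push (MAIN, PC=1), enter IRQ1 at PC=0 (depth now 1)
Event 3 (EXEC): [IRQ1] PC=0: DEC 3 -> ACC=-2
Event 4 (EXEC): [IRQ1] PC=1: INC 3 -> ACC=1
Event 5 (INT 1): INT 1 arrives: push (IRQ1, PC=2), enter IRQ1 at PC=0 (depth now 2)
Event 6 (EXEC): [IRQ1] PC=0: DEC 3 -> ACC=-2
Event 7 (EXEC): [IRQ1] PC=1: INC 3 -> ACC=1
Event 8 (EXEC): [IRQ1] PC=2: INC 2 -> ACC=3
Event 9 (EXEC): [IRQ1] PC=3: IRET -> resume IRQ1 at PC=2 (depth now 1)
Event 10 (EXEC): [IRQ1] PC=2: INC 2 -> ACC=5
Event 11 (EXEC): [IRQ1] PC=3: IRET -> resume MAIN at PC=1 (depth now 0)
Event 12 (EXEC): [MAIN] PC=1: INC 1 -> ACC=6
Event 13 (EXEC): [MAIN] PC=2: INC 2 -> ACC=8
Event 14 (EXEC): [MAIN] PC=3: DEC 2 -> ACC=6
Event 15 (EXEC): [MAIN] PC=4: INC 1 -> ACC=7
Event 16 (EXEC): [MAIN] PC=5: INC 1 -> ACC=8
Event 17 (EXEC): [MAIN] PC=6: DEC 1 -> ACC=7
Event 18 (EXEC): [MAIN] PC=7: HALT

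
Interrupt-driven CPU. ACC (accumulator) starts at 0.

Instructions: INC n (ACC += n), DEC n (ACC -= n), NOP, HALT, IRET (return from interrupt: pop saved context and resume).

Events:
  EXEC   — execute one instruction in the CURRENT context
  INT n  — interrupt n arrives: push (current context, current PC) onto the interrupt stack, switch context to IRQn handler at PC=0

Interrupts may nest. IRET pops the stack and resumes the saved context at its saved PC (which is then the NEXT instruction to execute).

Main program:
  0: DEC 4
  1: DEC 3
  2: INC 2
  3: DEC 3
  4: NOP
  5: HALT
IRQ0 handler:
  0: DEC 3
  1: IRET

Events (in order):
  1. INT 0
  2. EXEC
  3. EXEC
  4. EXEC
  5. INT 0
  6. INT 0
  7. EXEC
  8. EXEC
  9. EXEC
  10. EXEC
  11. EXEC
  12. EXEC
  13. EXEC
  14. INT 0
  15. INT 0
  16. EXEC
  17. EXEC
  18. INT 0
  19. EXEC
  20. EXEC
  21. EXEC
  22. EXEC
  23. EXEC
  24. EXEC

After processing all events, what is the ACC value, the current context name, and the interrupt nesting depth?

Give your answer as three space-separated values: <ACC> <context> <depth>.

Answer: -26 MAIN 0

Derivation:
Event 1 (INT 0): INT 0 arrives: push (MAIN, PC=0), enter IRQ0 at PC=0 (depth now 1)
Event 2 (EXEC): [IRQ0] PC=0: DEC 3 -> ACC=-3
Event 3 (EXEC): [IRQ0] PC=1: IRET -> resume MAIN at PC=0 (depth now 0)
Event 4 (EXEC): [MAIN] PC=0: DEC 4 -> ACC=-7
Event 5 (INT 0): INT 0 arrives: push (MAIN, PC=1), enter IRQ0 at PC=0 (depth now 1)
Event 6 (INT 0): INT 0 arrives: push (IRQ0, PC=0), enter IRQ0 at PC=0 (depth now 2)
Event 7 (EXEC): [IRQ0] PC=0: DEC 3 -> ACC=-10
Event 8 (EXEC): [IRQ0] PC=1: IRET -> resume IRQ0 at PC=0 (depth now 1)
Event 9 (EXEC): [IRQ0] PC=0: DEC 3 -> ACC=-13
Event 10 (EXEC): [IRQ0] PC=1: IRET -> resume MAIN at PC=1 (depth now 0)
Event 11 (EXEC): [MAIN] PC=1: DEC 3 -> ACC=-16
Event 12 (EXEC): [MAIN] PC=2: INC 2 -> ACC=-14
Event 13 (EXEC): [MAIN] PC=3: DEC 3 -> ACC=-17
Event 14 (INT 0): INT 0 arrives: push (MAIN, PC=4), enter IRQ0 at PC=0 (depth now 1)
Event 15 (INT 0): INT 0 arrives: push (IRQ0, PC=0), enter IRQ0 at PC=0 (depth now 2)
Event 16 (EXEC): [IRQ0] PC=0: DEC 3 -> ACC=-20
Event 17 (EXEC): [IRQ0] PC=1: IRET -> resume IRQ0 at PC=0 (depth now 1)
Event 18 (INT 0): INT 0 arrives: push (IRQ0, PC=0), enter IRQ0 at PC=0 (depth now 2)
Event 19 (EXEC): [IRQ0] PC=0: DEC 3 -> ACC=-23
Event 20 (EXEC): [IRQ0] PC=1: IRET -> resume IRQ0 at PC=0 (depth now 1)
Event 21 (EXEC): [IRQ0] PC=0: DEC 3 -> ACC=-26
Event 22 (EXEC): [IRQ0] PC=1: IRET -> resume MAIN at PC=4 (depth now 0)
Event 23 (EXEC): [MAIN] PC=4: NOP
Event 24 (EXEC): [MAIN] PC=5: HALT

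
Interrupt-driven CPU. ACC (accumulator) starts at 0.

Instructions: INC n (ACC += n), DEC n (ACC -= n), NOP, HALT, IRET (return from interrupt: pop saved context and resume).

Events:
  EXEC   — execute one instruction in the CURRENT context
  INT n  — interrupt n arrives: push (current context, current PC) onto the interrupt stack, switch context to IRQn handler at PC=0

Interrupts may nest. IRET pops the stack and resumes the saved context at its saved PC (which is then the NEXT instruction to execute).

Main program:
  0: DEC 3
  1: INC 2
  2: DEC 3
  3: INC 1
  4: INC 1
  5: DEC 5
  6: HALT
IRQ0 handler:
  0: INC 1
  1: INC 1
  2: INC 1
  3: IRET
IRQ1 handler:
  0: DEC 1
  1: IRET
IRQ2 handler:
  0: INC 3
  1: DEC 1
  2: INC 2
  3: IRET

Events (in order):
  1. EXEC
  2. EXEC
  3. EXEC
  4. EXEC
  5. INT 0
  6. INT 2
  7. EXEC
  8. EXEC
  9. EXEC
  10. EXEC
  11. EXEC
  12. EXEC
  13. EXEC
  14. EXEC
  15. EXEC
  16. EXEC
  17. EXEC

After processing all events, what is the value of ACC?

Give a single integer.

Event 1 (EXEC): [MAIN] PC=0: DEC 3 -> ACC=-3
Event 2 (EXEC): [MAIN] PC=1: INC 2 -> ACC=-1
Event 3 (EXEC): [MAIN] PC=2: DEC 3 -> ACC=-4
Event 4 (EXEC): [MAIN] PC=3: INC 1 -> ACC=-3
Event 5 (INT 0): INT 0 arrives: push (MAIN, PC=4), enter IRQ0 at PC=0 (depth now 1)
Event 6 (INT 2): INT 2 arrives: push (IRQ0, PC=0), enter IRQ2 at PC=0 (depth now 2)
Event 7 (EXEC): [IRQ2] PC=0: INC 3 -> ACC=0
Event 8 (EXEC): [IRQ2] PC=1: DEC 1 -> ACC=-1
Event 9 (EXEC): [IRQ2] PC=2: INC 2 -> ACC=1
Event 10 (EXEC): [IRQ2] PC=3: IRET -> resume IRQ0 at PC=0 (depth now 1)
Event 11 (EXEC): [IRQ0] PC=0: INC 1 -> ACC=2
Event 12 (EXEC): [IRQ0] PC=1: INC 1 -> ACC=3
Event 13 (EXEC): [IRQ0] PC=2: INC 1 -> ACC=4
Event 14 (EXEC): [IRQ0] PC=3: IRET -> resume MAIN at PC=4 (depth now 0)
Event 15 (EXEC): [MAIN] PC=4: INC 1 -> ACC=5
Event 16 (EXEC): [MAIN] PC=5: DEC 5 -> ACC=0
Event 17 (EXEC): [MAIN] PC=6: HALT

Answer: 0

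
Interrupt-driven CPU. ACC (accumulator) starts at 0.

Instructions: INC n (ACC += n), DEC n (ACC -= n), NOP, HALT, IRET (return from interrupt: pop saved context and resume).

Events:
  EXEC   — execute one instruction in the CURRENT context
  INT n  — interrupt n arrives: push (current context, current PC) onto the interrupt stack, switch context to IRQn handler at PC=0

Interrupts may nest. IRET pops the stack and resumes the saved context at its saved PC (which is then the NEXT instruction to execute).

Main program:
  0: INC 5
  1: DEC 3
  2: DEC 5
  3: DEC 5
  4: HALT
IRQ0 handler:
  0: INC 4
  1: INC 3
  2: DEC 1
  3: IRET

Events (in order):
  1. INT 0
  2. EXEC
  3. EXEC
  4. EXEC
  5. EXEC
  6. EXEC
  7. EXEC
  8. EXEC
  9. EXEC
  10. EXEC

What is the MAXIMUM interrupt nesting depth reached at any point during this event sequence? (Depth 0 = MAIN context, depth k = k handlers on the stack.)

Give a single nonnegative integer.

Event 1 (INT 0): INT 0 arrives: push (MAIN, PC=0), enter IRQ0 at PC=0 (depth now 1) [depth=1]
Event 2 (EXEC): [IRQ0] PC=0: INC 4 -> ACC=4 [depth=1]
Event 3 (EXEC): [IRQ0] PC=1: INC 3 -> ACC=7 [depth=1]
Event 4 (EXEC): [IRQ0] PC=2: DEC 1 -> ACC=6 [depth=1]
Event 5 (EXEC): [IRQ0] PC=3: IRET -> resume MAIN at PC=0 (depth now 0) [depth=0]
Event 6 (EXEC): [MAIN] PC=0: INC 5 -> ACC=11 [depth=0]
Event 7 (EXEC): [MAIN] PC=1: DEC 3 -> ACC=8 [depth=0]
Event 8 (EXEC): [MAIN] PC=2: DEC 5 -> ACC=3 [depth=0]
Event 9 (EXEC): [MAIN] PC=3: DEC 5 -> ACC=-2 [depth=0]
Event 10 (EXEC): [MAIN] PC=4: HALT [depth=0]
Max depth observed: 1

Answer: 1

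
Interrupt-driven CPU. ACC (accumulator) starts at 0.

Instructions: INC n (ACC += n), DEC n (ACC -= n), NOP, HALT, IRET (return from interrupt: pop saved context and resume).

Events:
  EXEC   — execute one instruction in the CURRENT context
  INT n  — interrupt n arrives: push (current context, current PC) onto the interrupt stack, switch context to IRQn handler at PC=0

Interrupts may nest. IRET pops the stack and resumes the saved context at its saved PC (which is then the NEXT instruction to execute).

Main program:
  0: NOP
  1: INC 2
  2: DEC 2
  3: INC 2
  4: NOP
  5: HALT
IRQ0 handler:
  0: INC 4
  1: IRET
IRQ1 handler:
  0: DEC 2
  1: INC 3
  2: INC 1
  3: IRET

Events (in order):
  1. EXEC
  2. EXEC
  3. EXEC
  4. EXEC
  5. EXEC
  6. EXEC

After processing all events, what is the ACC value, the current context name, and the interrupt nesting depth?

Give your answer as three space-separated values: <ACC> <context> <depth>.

Event 1 (EXEC): [MAIN] PC=0: NOP
Event 2 (EXEC): [MAIN] PC=1: INC 2 -> ACC=2
Event 3 (EXEC): [MAIN] PC=2: DEC 2 -> ACC=0
Event 4 (EXEC): [MAIN] PC=3: INC 2 -> ACC=2
Event 5 (EXEC): [MAIN] PC=4: NOP
Event 6 (EXEC): [MAIN] PC=5: HALT

Answer: 2 MAIN 0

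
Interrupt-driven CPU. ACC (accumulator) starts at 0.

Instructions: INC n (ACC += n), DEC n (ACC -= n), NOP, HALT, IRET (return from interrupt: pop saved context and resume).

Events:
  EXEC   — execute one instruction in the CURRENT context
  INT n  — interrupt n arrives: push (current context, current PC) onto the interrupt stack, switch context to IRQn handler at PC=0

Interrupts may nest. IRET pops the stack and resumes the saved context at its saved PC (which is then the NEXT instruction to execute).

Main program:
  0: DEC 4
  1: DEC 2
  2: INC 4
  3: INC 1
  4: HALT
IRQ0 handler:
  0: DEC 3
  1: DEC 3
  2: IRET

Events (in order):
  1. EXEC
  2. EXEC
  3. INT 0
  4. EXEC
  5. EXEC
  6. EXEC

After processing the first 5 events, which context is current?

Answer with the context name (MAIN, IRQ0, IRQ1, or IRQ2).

Answer: IRQ0

Derivation:
Event 1 (EXEC): [MAIN] PC=0: DEC 4 -> ACC=-4
Event 2 (EXEC): [MAIN] PC=1: DEC 2 -> ACC=-6
Event 3 (INT 0): INT 0 arrives: push (MAIN, PC=2), enter IRQ0 at PC=0 (depth now 1)
Event 4 (EXEC): [IRQ0] PC=0: DEC 3 -> ACC=-9
Event 5 (EXEC): [IRQ0] PC=1: DEC 3 -> ACC=-12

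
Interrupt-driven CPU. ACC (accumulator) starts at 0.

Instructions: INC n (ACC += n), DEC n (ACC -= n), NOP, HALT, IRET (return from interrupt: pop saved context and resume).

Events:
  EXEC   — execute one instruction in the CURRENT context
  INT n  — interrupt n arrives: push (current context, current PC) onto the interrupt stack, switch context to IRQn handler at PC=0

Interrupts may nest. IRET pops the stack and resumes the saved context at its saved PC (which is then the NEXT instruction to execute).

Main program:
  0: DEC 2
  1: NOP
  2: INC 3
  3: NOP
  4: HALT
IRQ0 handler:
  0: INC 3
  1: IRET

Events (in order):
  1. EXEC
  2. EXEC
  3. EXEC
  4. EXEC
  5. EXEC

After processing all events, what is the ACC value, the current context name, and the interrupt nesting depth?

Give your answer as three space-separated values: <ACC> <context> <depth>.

Event 1 (EXEC): [MAIN] PC=0: DEC 2 -> ACC=-2
Event 2 (EXEC): [MAIN] PC=1: NOP
Event 3 (EXEC): [MAIN] PC=2: INC 3 -> ACC=1
Event 4 (EXEC): [MAIN] PC=3: NOP
Event 5 (EXEC): [MAIN] PC=4: HALT

Answer: 1 MAIN 0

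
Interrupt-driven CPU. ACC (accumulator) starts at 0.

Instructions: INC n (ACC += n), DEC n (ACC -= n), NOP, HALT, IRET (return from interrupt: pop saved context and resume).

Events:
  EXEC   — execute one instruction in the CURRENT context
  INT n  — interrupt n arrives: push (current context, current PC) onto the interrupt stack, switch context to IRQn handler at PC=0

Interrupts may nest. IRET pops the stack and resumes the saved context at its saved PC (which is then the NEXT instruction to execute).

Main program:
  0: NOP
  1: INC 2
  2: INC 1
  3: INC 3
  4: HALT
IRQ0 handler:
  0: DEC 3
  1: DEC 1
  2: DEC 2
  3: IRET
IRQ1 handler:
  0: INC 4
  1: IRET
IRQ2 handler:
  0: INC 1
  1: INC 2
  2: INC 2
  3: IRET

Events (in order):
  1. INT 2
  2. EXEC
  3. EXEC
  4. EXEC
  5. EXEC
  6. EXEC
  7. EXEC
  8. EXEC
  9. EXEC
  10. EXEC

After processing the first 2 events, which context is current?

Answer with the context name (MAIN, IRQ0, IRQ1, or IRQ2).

Event 1 (INT 2): INT 2 arrives: push (MAIN, PC=0), enter IRQ2 at PC=0 (depth now 1)
Event 2 (EXEC): [IRQ2] PC=0: INC 1 -> ACC=1

Answer: IRQ2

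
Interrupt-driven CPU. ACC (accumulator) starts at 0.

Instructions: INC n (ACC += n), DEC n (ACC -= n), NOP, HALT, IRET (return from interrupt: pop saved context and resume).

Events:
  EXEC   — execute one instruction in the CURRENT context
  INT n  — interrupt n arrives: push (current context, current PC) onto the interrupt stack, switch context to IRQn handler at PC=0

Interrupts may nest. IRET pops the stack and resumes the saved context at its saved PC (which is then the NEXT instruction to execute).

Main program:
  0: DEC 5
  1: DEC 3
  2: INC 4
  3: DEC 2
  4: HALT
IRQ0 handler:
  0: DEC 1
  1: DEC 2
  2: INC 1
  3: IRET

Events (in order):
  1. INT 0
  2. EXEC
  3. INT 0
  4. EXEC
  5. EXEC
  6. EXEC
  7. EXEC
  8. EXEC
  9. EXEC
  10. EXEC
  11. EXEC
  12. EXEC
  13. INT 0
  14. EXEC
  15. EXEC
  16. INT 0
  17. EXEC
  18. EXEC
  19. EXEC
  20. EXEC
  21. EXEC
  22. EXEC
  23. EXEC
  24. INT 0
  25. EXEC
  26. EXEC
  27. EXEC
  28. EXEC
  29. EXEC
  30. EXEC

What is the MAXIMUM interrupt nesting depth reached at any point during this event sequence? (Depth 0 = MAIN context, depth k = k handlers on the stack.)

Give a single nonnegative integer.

Event 1 (INT 0): INT 0 arrives: push (MAIN, PC=0), enter IRQ0 at PC=0 (depth now 1) [depth=1]
Event 2 (EXEC): [IRQ0] PC=0: DEC 1 -> ACC=-1 [depth=1]
Event 3 (INT 0): INT 0 arrives: push (IRQ0, PC=1), enter IRQ0 at PC=0 (depth now 2) [depth=2]
Event 4 (EXEC): [IRQ0] PC=0: DEC 1 -> ACC=-2 [depth=2]
Event 5 (EXEC): [IRQ0] PC=1: DEC 2 -> ACC=-4 [depth=2]
Event 6 (EXEC): [IRQ0] PC=2: INC 1 -> ACC=-3 [depth=2]
Event 7 (EXEC): [IRQ0] PC=3: IRET -> resume IRQ0 at PC=1 (depth now 1) [depth=1]
Event 8 (EXEC): [IRQ0] PC=1: DEC 2 -> ACC=-5 [depth=1]
Event 9 (EXEC): [IRQ0] PC=2: INC 1 -> ACC=-4 [depth=1]
Event 10 (EXEC): [IRQ0] PC=3: IRET -> resume MAIN at PC=0 (depth now 0) [depth=0]
Event 11 (EXEC): [MAIN] PC=0: DEC 5 -> ACC=-9 [depth=0]
Event 12 (EXEC): [MAIN] PC=1: DEC 3 -> ACC=-12 [depth=0]
Event 13 (INT 0): INT 0 arrives: push (MAIN, PC=2), enter IRQ0 at PC=0 (depth now 1) [depth=1]
Event 14 (EXEC): [IRQ0] PC=0: DEC 1 -> ACC=-13 [depth=1]
Event 15 (EXEC): [IRQ0] PC=1: DEC 2 -> ACC=-15 [depth=1]
Event 16 (INT 0): INT 0 arrives: push (IRQ0, PC=2), enter IRQ0 at PC=0 (depth now 2) [depth=2]
Event 17 (EXEC): [IRQ0] PC=0: DEC 1 -> ACC=-16 [depth=2]
Event 18 (EXEC): [IRQ0] PC=1: DEC 2 -> ACC=-18 [depth=2]
Event 19 (EXEC): [IRQ0] PC=2: INC 1 -> ACC=-17 [depth=2]
Event 20 (EXEC): [IRQ0] PC=3: IRET -> resume IRQ0 at PC=2 (depth now 1) [depth=1]
Event 21 (EXEC): [IRQ0] PC=2: INC 1 -> ACC=-16 [depth=1]
Event 22 (EXEC): [IRQ0] PC=3: IRET -> resume MAIN at PC=2 (depth now 0) [depth=0]
Event 23 (EXEC): [MAIN] PC=2: INC 4 -> ACC=-12 [depth=0]
Event 24 (INT 0): INT 0 arrives: push (MAIN, PC=3), enter IRQ0 at PC=0 (depth now 1) [depth=1]
Event 25 (EXEC): [IRQ0] PC=0: DEC 1 -> ACC=-13 [depth=1]
Event 26 (EXEC): [IRQ0] PC=1: DEC 2 -> ACC=-15 [depth=1]
Event 27 (EXEC): [IRQ0] PC=2: INC 1 -> ACC=-14 [depth=1]
Event 28 (EXEC): [IRQ0] PC=3: IRET -> resume MAIN at PC=3 (depth now 0) [depth=0]
Event 29 (EXEC): [MAIN] PC=3: DEC 2 -> ACC=-16 [depth=0]
Event 30 (EXEC): [MAIN] PC=4: HALT [depth=0]
Max depth observed: 2

Answer: 2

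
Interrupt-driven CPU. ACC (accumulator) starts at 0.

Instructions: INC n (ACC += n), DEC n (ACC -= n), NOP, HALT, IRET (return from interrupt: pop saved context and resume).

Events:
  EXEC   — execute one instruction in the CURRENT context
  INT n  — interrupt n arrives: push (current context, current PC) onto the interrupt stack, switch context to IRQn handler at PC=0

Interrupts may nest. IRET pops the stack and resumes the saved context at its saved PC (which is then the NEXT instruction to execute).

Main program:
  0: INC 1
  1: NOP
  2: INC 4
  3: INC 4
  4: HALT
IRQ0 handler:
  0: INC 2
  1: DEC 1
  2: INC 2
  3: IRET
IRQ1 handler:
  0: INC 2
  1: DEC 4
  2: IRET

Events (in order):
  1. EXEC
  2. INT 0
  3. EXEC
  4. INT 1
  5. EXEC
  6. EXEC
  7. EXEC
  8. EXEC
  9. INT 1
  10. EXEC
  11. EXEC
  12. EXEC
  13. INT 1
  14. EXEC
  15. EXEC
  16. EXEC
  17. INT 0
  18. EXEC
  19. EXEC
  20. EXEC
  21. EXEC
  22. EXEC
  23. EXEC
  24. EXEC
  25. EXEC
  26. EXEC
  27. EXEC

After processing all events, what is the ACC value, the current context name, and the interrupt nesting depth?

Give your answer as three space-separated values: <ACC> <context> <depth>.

Event 1 (EXEC): [MAIN] PC=0: INC 1 -> ACC=1
Event 2 (INT 0): INT 0 arrives: push (MAIN, PC=1), enter IRQ0 at PC=0 (depth now 1)
Event 3 (EXEC): [IRQ0] PC=0: INC 2 -> ACC=3
Event 4 (INT 1): INT 1 arrives: push (IRQ0, PC=1), enter IRQ1 at PC=0 (depth now 2)
Event 5 (EXEC): [IRQ1] PC=0: INC 2 -> ACC=5
Event 6 (EXEC): [IRQ1] PC=1: DEC 4 -> ACC=1
Event 7 (EXEC): [IRQ1] PC=2: IRET -> resume IRQ0 at PC=1 (depth now 1)
Event 8 (EXEC): [IRQ0] PC=1: DEC 1 -> ACC=0
Event 9 (INT 1): INT 1 arrives: push (IRQ0, PC=2), enter IRQ1 at PC=0 (depth now 2)
Event 10 (EXEC): [IRQ1] PC=0: INC 2 -> ACC=2
Event 11 (EXEC): [IRQ1] PC=1: DEC 4 -> ACC=-2
Event 12 (EXEC): [IRQ1] PC=2: IRET -> resume IRQ0 at PC=2 (depth now 1)
Event 13 (INT 1): INT 1 arrives: push (IRQ0, PC=2), enter IRQ1 at PC=0 (depth now 2)
Event 14 (EXEC): [IRQ1] PC=0: INC 2 -> ACC=0
Event 15 (EXEC): [IRQ1] PC=1: DEC 4 -> ACC=-4
Event 16 (EXEC): [IRQ1] PC=2: IRET -> resume IRQ0 at PC=2 (depth now 1)
Event 17 (INT 0): INT 0 arrives: push (IRQ0, PC=2), enter IRQ0 at PC=0 (depth now 2)
Event 18 (EXEC): [IRQ0] PC=0: INC 2 -> ACC=-2
Event 19 (EXEC): [IRQ0] PC=1: DEC 1 -> ACC=-3
Event 20 (EXEC): [IRQ0] PC=2: INC 2 -> ACC=-1
Event 21 (EXEC): [IRQ0] PC=3: IRET -> resume IRQ0 at PC=2 (depth now 1)
Event 22 (EXEC): [IRQ0] PC=2: INC 2 -> ACC=1
Event 23 (EXEC): [IRQ0] PC=3: IRET -> resume MAIN at PC=1 (depth now 0)
Event 24 (EXEC): [MAIN] PC=1: NOP
Event 25 (EXEC): [MAIN] PC=2: INC 4 -> ACC=5
Event 26 (EXEC): [MAIN] PC=3: INC 4 -> ACC=9
Event 27 (EXEC): [MAIN] PC=4: HALT

Answer: 9 MAIN 0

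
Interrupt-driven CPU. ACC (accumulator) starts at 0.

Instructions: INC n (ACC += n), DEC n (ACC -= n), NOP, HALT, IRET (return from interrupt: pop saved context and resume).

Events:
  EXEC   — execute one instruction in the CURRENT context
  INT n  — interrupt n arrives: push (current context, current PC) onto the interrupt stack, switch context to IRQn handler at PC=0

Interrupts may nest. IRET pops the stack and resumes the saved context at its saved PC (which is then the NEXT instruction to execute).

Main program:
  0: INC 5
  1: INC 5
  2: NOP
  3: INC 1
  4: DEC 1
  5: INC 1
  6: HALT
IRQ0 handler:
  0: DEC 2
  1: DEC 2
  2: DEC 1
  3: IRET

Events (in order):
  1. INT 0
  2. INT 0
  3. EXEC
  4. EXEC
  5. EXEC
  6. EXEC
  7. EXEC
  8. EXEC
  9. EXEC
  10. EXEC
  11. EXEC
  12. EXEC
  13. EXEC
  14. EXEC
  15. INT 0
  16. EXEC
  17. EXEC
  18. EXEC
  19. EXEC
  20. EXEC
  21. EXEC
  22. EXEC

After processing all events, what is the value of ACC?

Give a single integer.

Event 1 (INT 0): INT 0 arrives: push (MAIN, PC=0), enter IRQ0 at PC=0 (depth now 1)
Event 2 (INT 0): INT 0 arrives: push (IRQ0, PC=0), enter IRQ0 at PC=0 (depth now 2)
Event 3 (EXEC): [IRQ0] PC=0: DEC 2 -> ACC=-2
Event 4 (EXEC): [IRQ0] PC=1: DEC 2 -> ACC=-4
Event 5 (EXEC): [IRQ0] PC=2: DEC 1 -> ACC=-5
Event 6 (EXEC): [IRQ0] PC=3: IRET -> resume IRQ0 at PC=0 (depth now 1)
Event 7 (EXEC): [IRQ0] PC=0: DEC 2 -> ACC=-7
Event 8 (EXEC): [IRQ0] PC=1: DEC 2 -> ACC=-9
Event 9 (EXEC): [IRQ0] PC=2: DEC 1 -> ACC=-10
Event 10 (EXEC): [IRQ0] PC=3: IRET -> resume MAIN at PC=0 (depth now 0)
Event 11 (EXEC): [MAIN] PC=0: INC 5 -> ACC=-5
Event 12 (EXEC): [MAIN] PC=1: INC 5 -> ACC=0
Event 13 (EXEC): [MAIN] PC=2: NOP
Event 14 (EXEC): [MAIN] PC=3: INC 1 -> ACC=1
Event 15 (INT 0): INT 0 arrives: push (MAIN, PC=4), enter IRQ0 at PC=0 (depth now 1)
Event 16 (EXEC): [IRQ0] PC=0: DEC 2 -> ACC=-1
Event 17 (EXEC): [IRQ0] PC=1: DEC 2 -> ACC=-3
Event 18 (EXEC): [IRQ0] PC=2: DEC 1 -> ACC=-4
Event 19 (EXEC): [IRQ0] PC=3: IRET -> resume MAIN at PC=4 (depth now 0)
Event 20 (EXEC): [MAIN] PC=4: DEC 1 -> ACC=-5
Event 21 (EXEC): [MAIN] PC=5: INC 1 -> ACC=-4
Event 22 (EXEC): [MAIN] PC=6: HALT

Answer: -4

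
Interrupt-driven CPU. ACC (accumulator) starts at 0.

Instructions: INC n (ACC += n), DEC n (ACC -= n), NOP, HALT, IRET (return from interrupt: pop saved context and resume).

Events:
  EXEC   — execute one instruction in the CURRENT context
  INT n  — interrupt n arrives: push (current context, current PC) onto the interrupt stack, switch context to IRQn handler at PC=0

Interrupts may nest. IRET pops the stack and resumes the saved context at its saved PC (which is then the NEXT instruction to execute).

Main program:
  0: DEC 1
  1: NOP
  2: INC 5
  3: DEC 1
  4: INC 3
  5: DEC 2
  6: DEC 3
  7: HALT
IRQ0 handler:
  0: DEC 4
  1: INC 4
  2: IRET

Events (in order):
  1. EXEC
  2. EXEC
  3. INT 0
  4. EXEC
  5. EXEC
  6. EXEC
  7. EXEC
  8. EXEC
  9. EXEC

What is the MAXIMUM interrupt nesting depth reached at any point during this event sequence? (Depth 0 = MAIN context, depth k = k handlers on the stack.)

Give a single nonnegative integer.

Answer: 1

Derivation:
Event 1 (EXEC): [MAIN] PC=0: DEC 1 -> ACC=-1 [depth=0]
Event 2 (EXEC): [MAIN] PC=1: NOP [depth=0]
Event 3 (INT 0): INT 0 arrives: push (MAIN, PC=2), enter IRQ0 at PC=0 (depth now 1) [depth=1]
Event 4 (EXEC): [IRQ0] PC=0: DEC 4 -> ACC=-5 [depth=1]
Event 5 (EXEC): [IRQ0] PC=1: INC 4 -> ACC=-1 [depth=1]
Event 6 (EXEC): [IRQ0] PC=2: IRET -> resume MAIN at PC=2 (depth now 0) [depth=0]
Event 7 (EXEC): [MAIN] PC=2: INC 5 -> ACC=4 [depth=0]
Event 8 (EXEC): [MAIN] PC=3: DEC 1 -> ACC=3 [depth=0]
Event 9 (EXEC): [MAIN] PC=4: INC 3 -> ACC=6 [depth=0]
Max depth observed: 1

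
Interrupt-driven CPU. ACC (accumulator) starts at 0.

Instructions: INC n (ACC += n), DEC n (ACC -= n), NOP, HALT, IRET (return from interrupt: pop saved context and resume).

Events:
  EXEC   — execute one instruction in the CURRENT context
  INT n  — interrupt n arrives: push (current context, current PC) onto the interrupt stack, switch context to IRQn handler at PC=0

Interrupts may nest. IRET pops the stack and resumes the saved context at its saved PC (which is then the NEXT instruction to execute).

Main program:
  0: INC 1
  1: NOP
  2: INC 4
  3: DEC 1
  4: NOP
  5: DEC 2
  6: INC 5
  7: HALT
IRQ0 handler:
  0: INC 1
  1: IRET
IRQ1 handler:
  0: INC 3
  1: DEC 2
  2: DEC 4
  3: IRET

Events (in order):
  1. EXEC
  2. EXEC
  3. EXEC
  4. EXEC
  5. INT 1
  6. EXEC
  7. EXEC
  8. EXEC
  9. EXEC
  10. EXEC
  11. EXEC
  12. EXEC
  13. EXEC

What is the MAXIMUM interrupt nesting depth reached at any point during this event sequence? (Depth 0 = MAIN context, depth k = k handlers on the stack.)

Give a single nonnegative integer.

Event 1 (EXEC): [MAIN] PC=0: INC 1 -> ACC=1 [depth=0]
Event 2 (EXEC): [MAIN] PC=1: NOP [depth=0]
Event 3 (EXEC): [MAIN] PC=2: INC 4 -> ACC=5 [depth=0]
Event 4 (EXEC): [MAIN] PC=3: DEC 1 -> ACC=4 [depth=0]
Event 5 (INT 1): INT 1 arrives: push (MAIN, PC=4), enter IRQ1 at PC=0 (depth now 1) [depth=1]
Event 6 (EXEC): [IRQ1] PC=0: INC 3 -> ACC=7 [depth=1]
Event 7 (EXEC): [IRQ1] PC=1: DEC 2 -> ACC=5 [depth=1]
Event 8 (EXEC): [IRQ1] PC=2: DEC 4 -> ACC=1 [depth=1]
Event 9 (EXEC): [IRQ1] PC=3: IRET -> resume MAIN at PC=4 (depth now 0) [depth=0]
Event 10 (EXEC): [MAIN] PC=4: NOP [depth=0]
Event 11 (EXEC): [MAIN] PC=5: DEC 2 -> ACC=-1 [depth=0]
Event 12 (EXEC): [MAIN] PC=6: INC 5 -> ACC=4 [depth=0]
Event 13 (EXEC): [MAIN] PC=7: HALT [depth=0]
Max depth observed: 1

Answer: 1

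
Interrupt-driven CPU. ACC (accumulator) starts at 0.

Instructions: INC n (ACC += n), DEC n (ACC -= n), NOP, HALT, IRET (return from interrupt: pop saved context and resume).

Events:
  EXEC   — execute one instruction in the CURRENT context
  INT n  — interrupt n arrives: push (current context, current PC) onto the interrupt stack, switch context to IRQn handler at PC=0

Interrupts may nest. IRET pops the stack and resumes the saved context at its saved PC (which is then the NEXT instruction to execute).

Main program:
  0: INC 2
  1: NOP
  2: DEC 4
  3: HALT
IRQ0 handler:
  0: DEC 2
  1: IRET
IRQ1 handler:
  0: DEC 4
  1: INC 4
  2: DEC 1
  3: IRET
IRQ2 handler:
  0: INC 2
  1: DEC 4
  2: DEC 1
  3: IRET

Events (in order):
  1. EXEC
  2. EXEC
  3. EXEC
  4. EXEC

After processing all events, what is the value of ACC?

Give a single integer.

Answer: -2

Derivation:
Event 1 (EXEC): [MAIN] PC=0: INC 2 -> ACC=2
Event 2 (EXEC): [MAIN] PC=1: NOP
Event 3 (EXEC): [MAIN] PC=2: DEC 4 -> ACC=-2
Event 4 (EXEC): [MAIN] PC=3: HALT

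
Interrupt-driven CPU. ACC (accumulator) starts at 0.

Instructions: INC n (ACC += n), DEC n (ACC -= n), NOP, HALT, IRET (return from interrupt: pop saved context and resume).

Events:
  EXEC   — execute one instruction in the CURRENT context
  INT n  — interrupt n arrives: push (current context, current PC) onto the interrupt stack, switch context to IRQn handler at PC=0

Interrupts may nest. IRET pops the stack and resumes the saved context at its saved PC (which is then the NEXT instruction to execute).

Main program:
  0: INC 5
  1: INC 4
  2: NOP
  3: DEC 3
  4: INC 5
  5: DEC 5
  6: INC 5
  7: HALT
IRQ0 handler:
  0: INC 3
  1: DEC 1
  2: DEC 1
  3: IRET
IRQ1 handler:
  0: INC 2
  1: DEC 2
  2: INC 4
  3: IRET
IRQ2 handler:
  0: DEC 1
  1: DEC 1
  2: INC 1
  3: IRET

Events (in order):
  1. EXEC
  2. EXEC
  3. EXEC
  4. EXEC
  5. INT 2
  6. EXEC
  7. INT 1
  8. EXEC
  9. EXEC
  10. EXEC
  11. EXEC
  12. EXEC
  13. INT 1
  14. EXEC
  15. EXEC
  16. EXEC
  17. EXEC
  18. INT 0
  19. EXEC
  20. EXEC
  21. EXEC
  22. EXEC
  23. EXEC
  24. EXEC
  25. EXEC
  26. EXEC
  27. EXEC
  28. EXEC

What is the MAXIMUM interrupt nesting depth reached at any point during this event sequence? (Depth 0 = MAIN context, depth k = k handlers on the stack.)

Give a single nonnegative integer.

Event 1 (EXEC): [MAIN] PC=0: INC 5 -> ACC=5 [depth=0]
Event 2 (EXEC): [MAIN] PC=1: INC 4 -> ACC=9 [depth=0]
Event 3 (EXEC): [MAIN] PC=2: NOP [depth=0]
Event 4 (EXEC): [MAIN] PC=3: DEC 3 -> ACC=6 [depth=0]
Event 5 (INT 2): INT 2 arrives: push (MAIN, PC=4), enter IRQ2 at PC=0 (depth now 1) [depth=1]
Event 6 (EXEC): [IRQ2] PC=0: DEC 1 -> ACC=5 [depth=1]
Event 7 (INT 1): INT 1 arrives: push (IRQ2, PC=1), enter IRQ1 at PC=0 (depth now 2) [depth=2]
Event 8 (EXEC): [IRQ1] PC=0: INC 2 -> ACC=7 [depth=2]
Event 9 (EXEC): [IRQ1] PC=1: DEC 2 -> ACC=5 [depth=2]
Event 10 (EXEC): [IRQ1] PC=2: INC 4 -> ACC=9 [depth=2]
Event 11 (EXEC): [IRQ1] PC=3: IRET -> resume IRQ2 at PC=1 (depth now 1) [depth=1]
Event 12 (EXEC): [IRQ2] PC=1: DEC 1 -> ACC=8 [depth=1]
Event 13 (INT 1): INT 1 arrives: push (IRQ2, PC=2), enter IRQ1 at PC=0 (depth now 2) [depth=2]
Event 14 (EXEC): [IRQ1] PC=0: INC 2 -> ACC=10 [depth=2]
Event 15 (EXEC): [IRQ1] PC=1: DEC 2 -> ACC=8 [depth=2]
Event 16 (EXEC): [IRQ1] PC=2: INC 4 -> ACC=12 [depth=2]
Event 17 (EXEC): [IRQ1] PC=3: IRET -> resume IRQ2 at PC=2 (depth now 1) [depth=1]
Event 18 (INT 0): INT 0 arrives: push (IRQ2, PC=2), enter IRQ0 at PC=0 (depth now 2) [depth=2]
Event 19 (EXEC): [IRQ0] PC=0: INC 3 -> ACC=15 [depth=2]
Event 20 (EXEC): [IRQ0] PC=1: DEC 1 -> ACC=14 [depth=2]
Event 21 (EXEC): [IRQ0] PC=2: DEC 1 -> ACC=13 [depth=2]
Event 22 (EXEC): [IRQ0] PC=3: IRET -> resume IRQ2 at PC=2 (depth now 1) [depth=1]
Event 23 (EXEC): [IRQ2] PC=2: INC 1 -> ACC=14 [depth=1]
Event 24 (EXEC): [IRQ2] PC=3: IRET -> resume MAIN at PC=4 (depth now 0) [depth=0]
Event 25 (EXEC): [MAIN] PC=4: INC 5 -> ACC=19 [depth=0]
Event 26 (EXEC): [MAIN] PC=5: DEC 5 -> ACC=14 [depth=0]
Event 27 (EXEC): [MAIN] PC=6: INC 5 -> ACC=19 [depth=0]
Event 28 (EXEC): [MAIN] PC=7: HALT [depth=0]
Max depth observed: 2

Answer: 2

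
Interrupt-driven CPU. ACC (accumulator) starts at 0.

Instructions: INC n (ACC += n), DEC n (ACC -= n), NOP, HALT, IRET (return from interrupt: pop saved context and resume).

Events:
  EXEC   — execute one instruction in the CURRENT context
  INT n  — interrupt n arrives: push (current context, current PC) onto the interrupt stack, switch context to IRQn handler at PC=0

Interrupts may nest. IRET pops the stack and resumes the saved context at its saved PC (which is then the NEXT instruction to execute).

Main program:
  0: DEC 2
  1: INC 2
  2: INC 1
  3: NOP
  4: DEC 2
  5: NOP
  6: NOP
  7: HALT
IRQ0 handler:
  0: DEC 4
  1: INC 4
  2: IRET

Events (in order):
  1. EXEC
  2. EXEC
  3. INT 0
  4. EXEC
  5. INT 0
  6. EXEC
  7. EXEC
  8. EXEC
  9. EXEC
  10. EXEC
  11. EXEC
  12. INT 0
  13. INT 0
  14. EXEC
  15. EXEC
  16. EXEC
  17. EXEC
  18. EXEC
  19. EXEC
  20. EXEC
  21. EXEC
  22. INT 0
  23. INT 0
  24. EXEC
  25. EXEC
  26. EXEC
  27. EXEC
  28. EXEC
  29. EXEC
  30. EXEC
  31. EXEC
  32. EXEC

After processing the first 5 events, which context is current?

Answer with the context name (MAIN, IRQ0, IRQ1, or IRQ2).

Answer: IRQ0

Derivation:
Event 1 (EXEC): [MAIN] PC=0: DEC 2 -> ACC=-2
Event 2 (EXEC): [MAIN] PC=1: INC 2 -> ACC=0
Event 3 (INT 0): INT 0 arrives: push (MAIN, PC=2), enter IRQ0 at PC=0 (depth now 1)
Event 4 (EXEC): [IRQ0] PC=0: DEC 4 -> ACC=-4
Event 5 (INT 0): INT 0 arrives: push (IRQ0, PC=1), enter IRQ0 at PC=0 (depth now 2)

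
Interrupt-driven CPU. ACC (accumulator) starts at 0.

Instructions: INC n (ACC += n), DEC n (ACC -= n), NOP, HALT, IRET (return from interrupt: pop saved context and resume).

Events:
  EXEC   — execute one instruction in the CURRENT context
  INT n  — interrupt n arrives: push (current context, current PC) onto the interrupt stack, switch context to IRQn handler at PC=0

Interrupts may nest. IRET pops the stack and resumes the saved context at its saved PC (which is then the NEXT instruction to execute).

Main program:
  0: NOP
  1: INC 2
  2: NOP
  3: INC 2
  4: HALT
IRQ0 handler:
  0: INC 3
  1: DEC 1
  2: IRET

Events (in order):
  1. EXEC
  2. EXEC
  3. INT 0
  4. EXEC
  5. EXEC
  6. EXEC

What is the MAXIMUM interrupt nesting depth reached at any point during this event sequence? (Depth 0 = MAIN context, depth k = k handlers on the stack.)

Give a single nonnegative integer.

Event 1 (EXEC): [MAIN] PC=0: NOP [depth=0]
Event 2 (EXEC): [MAIN] PC=1: INC 2 -> ACC=2 [depth=0]
Event 3 (INT 0): INT 0 arrives: push (MAIN, PC=2), enter IRQ0 at PC=0 (depth now 1) [depth=1]
Event 4 (EXEC): [IRQ0] PC=0: INC 3 -> ACC=5 [depth=1]
Event 5 (EXEC): [IRQ0] PC=1: DEC 1 -> ACC=4 [depth=1]
Event 6 (EXEC): [IRQ0] PC=2: IRET -> resume MAIN at PC=2 (depth now 0) [depth=0]
Max depth observed: 1

Answer: 1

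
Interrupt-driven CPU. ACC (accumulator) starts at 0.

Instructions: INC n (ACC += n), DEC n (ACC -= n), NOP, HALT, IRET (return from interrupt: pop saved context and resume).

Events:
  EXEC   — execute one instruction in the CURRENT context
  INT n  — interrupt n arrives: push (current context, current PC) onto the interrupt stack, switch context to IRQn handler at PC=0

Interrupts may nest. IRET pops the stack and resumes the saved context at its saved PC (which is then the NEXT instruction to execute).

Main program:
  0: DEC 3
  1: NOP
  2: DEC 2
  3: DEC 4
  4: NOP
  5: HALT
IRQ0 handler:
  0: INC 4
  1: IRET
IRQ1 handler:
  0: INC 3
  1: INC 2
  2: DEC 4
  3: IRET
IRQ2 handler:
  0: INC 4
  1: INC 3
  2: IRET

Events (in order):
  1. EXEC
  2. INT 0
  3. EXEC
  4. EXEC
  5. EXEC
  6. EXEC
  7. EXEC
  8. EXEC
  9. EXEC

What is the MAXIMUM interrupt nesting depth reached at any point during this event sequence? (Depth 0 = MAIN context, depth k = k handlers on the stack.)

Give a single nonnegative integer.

Event 1 (EXEC): [MAIN] PC=0: DEC 3 -> ACC=-3 [depth=0]
Event 2 (INT 0): INT 0 arrives: push (MAIN, PC=1), enter IRQ0 at PC=0 (depth now 1) [depth=1]
Event 3 (EXEC): [IRQ0] PC=0: INC 4 -> ACC=1 [depth=1]
Event 4 (EXEC): [IRQ0] PC=1: IRET -> resume MAIN at PC=1 (depth now 0) [depth=0]
Event 5 (EXEC): [MAIN] PC=1: NOP [depth=0]
Event 6 (EXEC): [MAIN] PC=2: DEC 2 -> ACC=-1 [depth=0]
Event 7 (EXEC): [MAIN] PC=3: DEC 4 -> ACC=-5 [depth=0]
Event 8 (EXEC): [MAIN] PC=4: NOP [depth=0]
Event 9 (EXEC): [MAIN] PC=5: HALT [depth=0]
Max depth observed: 1

Answer: 1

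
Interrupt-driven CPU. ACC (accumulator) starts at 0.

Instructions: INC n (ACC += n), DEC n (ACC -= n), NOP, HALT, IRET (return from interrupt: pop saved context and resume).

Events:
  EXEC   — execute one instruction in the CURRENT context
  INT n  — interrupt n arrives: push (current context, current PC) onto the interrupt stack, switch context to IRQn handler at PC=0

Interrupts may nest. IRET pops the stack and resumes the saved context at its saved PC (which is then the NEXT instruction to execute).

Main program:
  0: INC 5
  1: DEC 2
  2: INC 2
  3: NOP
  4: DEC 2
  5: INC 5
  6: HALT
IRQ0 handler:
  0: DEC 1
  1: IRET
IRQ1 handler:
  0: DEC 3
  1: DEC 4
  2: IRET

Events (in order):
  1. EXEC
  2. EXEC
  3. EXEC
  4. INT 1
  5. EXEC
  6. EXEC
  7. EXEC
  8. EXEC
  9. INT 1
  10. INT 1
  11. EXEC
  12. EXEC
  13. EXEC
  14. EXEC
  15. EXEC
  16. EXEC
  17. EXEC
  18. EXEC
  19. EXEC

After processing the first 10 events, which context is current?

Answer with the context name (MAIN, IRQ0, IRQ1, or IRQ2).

Answer: IRQ1

Derivation:
Event 1 (EXEC): [MAIN] PC=0: INC 5 -> ACC=5
Event 2 (EXEC): [MAIN] PC=1: DEC 2 -> ACC=3
Event 3 (EXEC): [MAIN] PC=2: INC 2 -> ACC=5
Event 4 (INT 1): INT 1 arrives: push (MAIN, PC=3), enter IRQ1 at PC=0 (depth now 1)
Event 5 (EXEC): [IRQ1] PC=0: DEC 3 -> ACC=2
Event 6 (EXEC): [IRQ1] PC=1: DEC 4 -> ACC=-2
Event 7 (EXEC): [IRQ1] PC=2: IRET -> resume MAIN at PC=3 (depth now 0)
Event 8 (EXEC): [MAIN] PC=3: NOP
Event 9 (INT 1): INT 1 arrives: push (MAIN, PC=4), enter IRQ1 at PC=0 (depth now 1)
Event 10 (INT 1): INT 1 arrives: push (IRQ1, PC=0), enter IRQ1 at PC=0 (depth now 2)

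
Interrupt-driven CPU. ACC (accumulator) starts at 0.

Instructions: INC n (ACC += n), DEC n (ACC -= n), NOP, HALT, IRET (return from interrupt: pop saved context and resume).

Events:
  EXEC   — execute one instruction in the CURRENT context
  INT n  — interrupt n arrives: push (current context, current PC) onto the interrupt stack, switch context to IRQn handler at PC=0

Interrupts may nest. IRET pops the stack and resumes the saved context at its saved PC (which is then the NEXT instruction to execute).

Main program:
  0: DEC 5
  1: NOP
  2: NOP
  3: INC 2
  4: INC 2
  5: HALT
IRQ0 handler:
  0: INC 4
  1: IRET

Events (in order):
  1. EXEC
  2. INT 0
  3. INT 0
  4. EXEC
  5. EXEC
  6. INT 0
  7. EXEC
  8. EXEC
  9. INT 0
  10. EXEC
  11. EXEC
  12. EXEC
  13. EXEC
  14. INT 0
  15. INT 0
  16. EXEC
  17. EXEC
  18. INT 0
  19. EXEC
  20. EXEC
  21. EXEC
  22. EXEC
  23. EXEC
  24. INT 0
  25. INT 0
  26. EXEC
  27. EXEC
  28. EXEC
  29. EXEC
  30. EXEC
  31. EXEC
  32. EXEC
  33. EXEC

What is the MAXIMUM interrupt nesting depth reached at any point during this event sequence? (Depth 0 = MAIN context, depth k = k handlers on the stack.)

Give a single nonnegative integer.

Event 1 (EXEC): [MAIN] PC=0: DEC 5 -> ACC=-5 [depth=0]
Event 2 (INT 0): INT 0 arrives: push (MAIN, PC=1), enter IRQ0 at PC=0 (depth now 1) [depth=1]
Event 3 (INT 0): INT 0 arrives: push (IRQ0, PC=0), enter IRQ0 at PC=0 (depth now 2) [depth=2]
Event 4 (EXEC): [IRQ0] PC=0: INC 4 -> ACC=-1 [depth=2]
Event 5 (EXEC): [IRQ0] PC=1: IRET -> resume IRQ0 at PC=0 (depth now 1) [depth=1]
Event 6 (INT 0): INT 0 arrives: push (IRQ0, PC=0), enter IRQ0 at PC=0 (depth now 2) [depth=2]
Event 7 (EXEC): [IRQ0] PC=0: INC 4 -> ACC=3 [depth=2]
Event 8 (EXEC): [IRQ0] PC=1: IRET -> resume IRQ0 at PC=0 (depth now 1) [depth=1]
Event 9 (INT 0): INT 0 arrives: push (IRQ0, PC=0), enter IRQ0 at PC=0 (depth now 2) [depth=2]
Event 10 (EXEC): [IRQ0] PC=0: INC 4 -> ACC=7 [depth=2]
Event 11 (EXEC): [IRQ0] PC=1: IRET -> resume IRQ0 at PC=0 (depth now 1) [depth=1]
Event 12 (EXEC): [IRQ0] PC=0: INC 4 -> ACC=11 [depth=1]
Event 13 (EXEC): [IRQ0] PC=1: IRET -> resume MAIN at PC=1 (depth now 0) [depth=0]
Event 14 (INT 0): INT 0 arrives: push (MAIN, PC=1), enter IRQ0 at PC=0 (depth now 1) [depth=1]
Event 15 (INT 0): INT 0 arrives: push (IRQ0, PC=0), enter IRQ0 at PC=0 (depth now 2) [depth=2]
Event 16 (EXEC): [IRQ0] PC=0: INC 4 -> ACC=15 [depth=2]
Event 17 (EXEC): [IRQ0] PC=1: IRET -> resume IRQ0 at PC=0 (depth now 1) [depth=1]
Event 18 (INT 0): INT 0 arrives: push (IRQ0, PC=0), enter IRQ0 at PC=0 (depth now 2) [depth=2]
Event 19 (EXEC): [IRQ0] PC=0: INC 4 -> ACC=19 [depth=2]
Event 20 (EXEC): [IRQ0] PC=1: IRET -> resume IRQ0 at PC=0 (depth now 1) [depth=1]
Event 21 (EXEC): [IRQ0] PC=0: INC 4 -> ACC=23 [depth=1]
Event 22 (EXEC): [IRQ0] PC=1: IRET -> resume MAIN at PC=1 (depth now 0) [depth=0]
Event 23 (EXEC): [MAIN] PC=1: NOP [depth=0]
Event 24 (INT 0): INT 0 arrives: push (MAIN, PC=2), enter IRQ0 at PC=0 (depth now 1) [depth=1]
Event 25 (INT 0): INT 0 arrives: push (IRQ0, PC=0), enter IRQ0 at PC=0 (depth now 2) [depth=2]
Event 26 (EXEC): [IRQ0] PC=0: INC 4 -> ACC=27 [depth=2]
Event 27 (EXEC): [IRQ0] PC=1: IRET -> resume IRQ0 at PC=0 (depth now 1) [depth=1]
Event 28 (EXEC): [IRQ0] PC=0: INC 4 -> ACC=31 [depth=1]
Event 29 (EXEC): [IRQ0] PC=1: IRET -> resume MAIN at PC=2 (depth now 0) [depth=0]
Event 30 (EXEC): [MAIN] PC=2: NOP [depth=0]
Event 31 (EXEC): [MAIN] PC=3: INC 2 -> ACC=33 [depth=0]
Event 32 (EXEC): [MAIN] PC=4: INC 2 -> ACC=35 [depth=0]
Event 33 (EXEC): [MAIN] PC=5: HALT [depth=0]
Max depth observed: 2

Answer: 2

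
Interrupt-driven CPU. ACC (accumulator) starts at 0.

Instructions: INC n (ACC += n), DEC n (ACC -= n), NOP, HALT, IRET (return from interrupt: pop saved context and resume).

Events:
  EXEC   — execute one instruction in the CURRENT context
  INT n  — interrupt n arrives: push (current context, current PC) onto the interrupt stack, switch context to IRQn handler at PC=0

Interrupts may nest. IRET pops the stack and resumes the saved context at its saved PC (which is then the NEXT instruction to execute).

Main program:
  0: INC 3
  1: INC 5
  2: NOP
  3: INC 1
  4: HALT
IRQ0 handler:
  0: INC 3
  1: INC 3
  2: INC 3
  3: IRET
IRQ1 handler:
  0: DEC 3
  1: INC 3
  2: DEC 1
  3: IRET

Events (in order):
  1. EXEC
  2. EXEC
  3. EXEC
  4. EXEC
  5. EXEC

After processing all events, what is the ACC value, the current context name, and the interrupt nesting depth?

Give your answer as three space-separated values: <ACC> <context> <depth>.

Event 1 (EXEC): [MAIN] PC=0: INC 3 -> ACC=3
Event 2 (EXEC): [MAIN] PC=1: INC 5 -> ACC=8
Event 3 (EXEC): [MAIN] PC=2: NOP
Event 4 (EXEC): [MAIN] PC=3: INC 1 -> ACC=9
Event 5 (EXEC): [MAIN] PC=4: HALT

Answer: 9 MAIN 0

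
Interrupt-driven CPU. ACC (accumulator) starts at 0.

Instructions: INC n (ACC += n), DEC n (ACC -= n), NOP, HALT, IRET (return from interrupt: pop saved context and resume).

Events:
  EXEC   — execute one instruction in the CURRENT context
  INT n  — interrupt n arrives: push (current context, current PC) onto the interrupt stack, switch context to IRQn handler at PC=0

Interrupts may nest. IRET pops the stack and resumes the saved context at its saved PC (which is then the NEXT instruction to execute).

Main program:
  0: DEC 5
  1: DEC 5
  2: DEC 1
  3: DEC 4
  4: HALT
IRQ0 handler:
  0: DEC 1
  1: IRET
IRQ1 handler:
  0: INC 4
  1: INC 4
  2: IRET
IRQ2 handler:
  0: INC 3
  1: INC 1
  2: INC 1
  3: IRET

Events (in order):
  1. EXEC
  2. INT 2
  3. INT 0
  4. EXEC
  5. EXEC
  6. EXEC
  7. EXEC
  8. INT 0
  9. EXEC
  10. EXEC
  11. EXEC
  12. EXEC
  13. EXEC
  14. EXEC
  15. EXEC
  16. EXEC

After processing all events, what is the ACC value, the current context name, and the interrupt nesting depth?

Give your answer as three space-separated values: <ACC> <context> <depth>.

Event 1 (EXEC): [MAIN] PC=0: DEC 5 -> ACC=-5
Event 2 (INT 2): INT 2 arrives: push (MAIN, PC=1), enter IRQ2 at PC=0 (depth now 1)
Event 3 (INT 0): INT 0 arrives: push (IRQ2, PC=0), enter IRQ0 at PC=0 (depth now 2)
Event 4 (EXEC): [IRQ0] PC=0: DEC 1 -> ACC=-6
Event 5 (EXEC): [IRQ0] PC=1: IRET -> resume IRQ2 at PC=0 (depth now 1)
Event 6 (EXEC): [IRQ2] PC=0: INC 3 -> ACC=-3
Event 7 (EXEC): [IRQ2] PC=1: INC 1 -> ACC=-2
Event 8 (INT 0): INT 0 arrives: push (IRQ2, PC=2), enter IRQ0 at PC=0 (depth now 2)
Event 9 (EXEC): [IRQ0] PC=0: DEC 1 -> ACC=-3
Event 10 (EXEC): [IRQ0] PC=1: IRET -> resume IRQ2 at PC=2 (depth now 1)
Event 11 (EXEC): [IRQ2] PC=2: INC 1 -> ACC=-2
Event 12 (EXEC): [IRQ2] PC=3: IRET -> resume MAIN at PC=1 (depth now 0)
Event 13 (EXEC): [MAIN] PC=1: DEC 5 -> ACC=-7
Event 14 (EXEC): [MAIN] PC=2: DEC 1 -> ACC=-8
Event 15 (EXEC): [MAIN] PC=3: DEC 4 -> ACC=-12
Event 16 (EXEC): [MAIN] PC=4: HALT

Answer: -12 MAIN 0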